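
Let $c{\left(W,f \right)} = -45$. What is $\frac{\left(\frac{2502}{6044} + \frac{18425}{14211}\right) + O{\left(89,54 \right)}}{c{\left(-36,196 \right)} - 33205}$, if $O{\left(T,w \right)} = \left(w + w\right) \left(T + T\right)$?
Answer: $- \frac{825660480119}{1427942596500} \approx -0.57822$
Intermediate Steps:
$O{\left(T,w \right)} = 4 T w$ ($O{\left(T,w \right)} = 2 w 2 T = 4 T w$)
$\frac{\left(\frac{2502}{6044} + \frac{18425}{14211}\right) + O{\left(89,54 \right)}}{c{\left(-36,196 \right)} - 33205} = \frac{\left(\frac{2502}{6044} + \frac{18425}{14211}\right) + 4 \cdot 89 \cdot 54}{-45 - 33205} = \frac{\left(2502 \cdot \frac{1}{6044} + 18425 \cdot \frac{1}{14211}\right) + 19224}{-33250} = \left(\left(\frac{1251}{3022} + \frac{18425}{14211}\right) + 19224\right) \left(- \frac{1}{33250}\right) = \left(\frac{73458311}{42945642} + 19224\right) \left(- \frac{1}{33250}\right) = \frac{825660480119}{42945642} \left(- \frac{1}{33250}\right) = - \frac{825660480119}{1427942596500}$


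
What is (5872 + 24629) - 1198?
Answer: 29303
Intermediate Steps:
(5872 + 24629) - 1198 = 30501 - 1198 = 29303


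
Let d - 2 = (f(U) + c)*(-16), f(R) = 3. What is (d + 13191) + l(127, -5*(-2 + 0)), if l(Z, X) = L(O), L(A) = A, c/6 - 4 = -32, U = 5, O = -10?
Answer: 15823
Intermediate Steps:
c = -168 (c = 24 + 6*(-32) = 24 - 192 = -168)
l(Z, X) = -10
d = 2642 (d = 2 + (3 - 168)*(-16) = 2 - 165*(-16) = 2 + 2640 = 2642)
(d + 13191) + l(127, -5*(-2 + 0)) = (2642 + 13191) - 10 = 15833 - 10 = 15823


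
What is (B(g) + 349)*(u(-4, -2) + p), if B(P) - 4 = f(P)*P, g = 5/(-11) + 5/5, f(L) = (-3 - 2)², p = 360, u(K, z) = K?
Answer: 1435748/11 ≈ 1.3052e+5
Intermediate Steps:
f(L) = 25 (f(L) = (-5)² = 25)
g = 6/11 (g = 5*(-1/11) + 5*(⅕) = -5/11 + 1 = 6/11 ≈ 0.54545)
B(P) = 4 + 25*P
(B(g) + 349)*(u(-4, -2) + p) = ((4 + 25*(6/11)) + 349)*(-4 + 360) = ((4 + 150/11) + 349)*356 = (194/11 + 349)*356 = (4033/11)*356 = 1435748/11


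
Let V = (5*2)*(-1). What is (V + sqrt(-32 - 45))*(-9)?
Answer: 90 - 9*I*sqrt(77) ≈ 90.0 - 78.975*I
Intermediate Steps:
V = -10 (V = 10*(-1) = -10)
(V + sqrt(-32 - 45))*(-9) = (-10 + sqrt(-32 - 45))*(-9) = (-10 + sqrt(-77))*(-9) = (-10 + I*sqrt(77))*(-9) = 90 - 9*I*sqrt(77)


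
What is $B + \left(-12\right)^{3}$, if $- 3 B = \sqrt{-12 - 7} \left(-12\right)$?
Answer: $-1728 + 4 i \sqrt{19} \approx -1728.0 + 17.436 i$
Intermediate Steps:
$B = 4 i \sqrt{19}$ ($B = - \frac{\sqrt{-12 - 7} \left(-12\right)}{3} = - \frac{\sqrt{-19} \left(-12\right)}{3} = - \frac{i \sqrt{19} \left(-12\right)}{3} = - \frac{\left(-12\right) i \sqrt{19}}{3} = 4 i \sqrt{19} \approx 17.436 i$)
$B + \left(-12\right)^{3} = 4 i \sqrt{19} + \left(-12\right)^{3} = 4 i \sqrt{19} - 1728 = -1728 + 4 i \sqrt{19}$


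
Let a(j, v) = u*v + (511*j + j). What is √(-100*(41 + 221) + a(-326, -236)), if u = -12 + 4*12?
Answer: 2*I*√50402 ≈ 449.01*I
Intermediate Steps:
u = 36 (u = -12 + 48 = 36)
a(j, v) = 36*v + 512*j (a(j, v) = 36*v + (511*j + j) = 36*v + 512*j)
√(-100*(41 + 221) + a(-326, -236)) = √(-100*(41 + 221) + (36*(-236) + 512*(-326))) = √(-100*262 + (-8496 - 166912)) = √(-26200 - 175408) = √(-201608) = 2*I*√50402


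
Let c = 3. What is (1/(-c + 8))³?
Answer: 1/125 ≈ 0.0080000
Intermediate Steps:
(1/(-c + 8))³ = (1/(-1*3 + 8))³ = (1/(-3 + 8))³ = (1/5)³ = (⅕)³ = 1/125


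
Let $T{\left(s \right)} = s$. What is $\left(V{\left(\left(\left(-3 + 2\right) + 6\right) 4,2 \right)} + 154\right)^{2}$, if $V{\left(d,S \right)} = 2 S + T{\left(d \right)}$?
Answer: $31684$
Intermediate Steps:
$V{\left(d,S \right)} = d + 2 S$ ($V{\left(d,S \right)} = 2 S + d = d + 2 S$)
$\left(V{\left(\left(\left(-3 + 2\right) + 6\right) 4,2 \right)} + 154\right)^{2} = \left(\left(\left(\left(-3 + 2\right) + 6\right) 4 + 2 \cdot 2\right) + 154\right)^{2} = \left(\left(\left(-1 + 6\right) 4 + 4\right) + 154\right)^{2} = \left(\left(5 \cdot 4 + 4\right) + 154\right)^{2} = \left(\left(20 + 4\right) + 154\right)^{2} = \left(24 + 154\right)^{2} = 178^{2} = 31684$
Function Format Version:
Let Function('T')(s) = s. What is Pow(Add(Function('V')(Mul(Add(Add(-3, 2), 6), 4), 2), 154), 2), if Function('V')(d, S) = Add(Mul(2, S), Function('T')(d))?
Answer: 31684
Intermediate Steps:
Function('V')(d, S) = Add(d, Mul(2, S)) (Function('V')(d, S) = Add(Mul(2, S), d) = Add(d, Mul(2, S)))
Pow(Add(Function('V')(Mul(Add(Add(-3, 2), 6), 4), 2), 154), 2) = Pow(Add(Add(Mul(Add(Add(-3, 2), 6), 4), Mul(2, 2)), 154), 2) = Pow(Add(Add(Mul(Add(-1, 6), 4), 4), 154), 2) = Pow(Add(Add(Mul(5, 4), 4), 154), 2) = Pow(Add(Add(20, 4), 154), 2) = Pow(Add(24, 154), 2) = Pow(178, 2) = 31684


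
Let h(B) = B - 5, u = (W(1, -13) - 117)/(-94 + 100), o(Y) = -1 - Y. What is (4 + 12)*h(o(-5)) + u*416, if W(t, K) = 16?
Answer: -21056/3 ≈ -7018.7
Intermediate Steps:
u = -101/6 (u = (16 - 117)/(-94 + 100) = -101/6 ≈ -16.833)
h(B) = -5 + B
(4 + 12)*h(o(-5)) + u*416 = (4 + 12)*(-5 + (-1 - 1*(-5))) - 101/6*416 = 16*(-5 + (-1 + 5)) - 21008/3 = 16*(-5 + 4) - 21008/3 = 16*(-1) - 21008/3 = -16 - 21008/3 = -21056/3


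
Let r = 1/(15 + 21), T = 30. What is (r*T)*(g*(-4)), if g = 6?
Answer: -20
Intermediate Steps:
r = 1/36 ≈ 0.027778
(r*T)*(g*(-4)) = ((1/36)*30)*(6*(-4)) = (⅚)*(-24) = -20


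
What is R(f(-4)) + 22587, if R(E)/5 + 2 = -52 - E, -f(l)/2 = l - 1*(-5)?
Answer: 22327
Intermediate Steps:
f(l) = -10 - 2*l (f(l) = -2*(l - 1*(-5)) = -2*(l + 5) = -2*(5 + l) = -10 - 2*l)
R(E) = -270 - 5*E (R(E) = -10 + 5*(-52 - E) = -10 + (-260 - 5*E) = -270 - 5*E)
R(f(-4)) + 22587 = (-270 - 5*(-10 - 2*(-4))) + 22587 = (-270 - 5*(-10 + 8)) + 22587 = (-270 - 5*(-2)) + 22587 = (-270 + 10) + 22587 = -260 + 22587 = 22327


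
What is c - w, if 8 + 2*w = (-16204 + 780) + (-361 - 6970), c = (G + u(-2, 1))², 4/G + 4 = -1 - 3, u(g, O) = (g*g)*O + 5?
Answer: 45815/4 ≈ 11454.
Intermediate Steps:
u(g, O) = 5 + O*g² (u(g, O) = g²*O + 5 = O*g² + 5 = 5 + O*g²)
G = -½ (G = 4/(-4 + (-1 - 3)) = 4/(-4 - 4) = 4/(-8) = 4*(-⅛) = -½ ≈ -0.50000)
c = 289/4 (c = (-½ + (5 + 1*(-2)²))² = (-½ + (5 + 1*4))² = (-½ + (5 + 4))² = (-½ + 9)² = (17/2)² = 289/4 ≈ 72.250)
w = -22763/2 (w = -4 + ((-16204 + 780) + (-361 - 6970))/2 = -4 + (-15424 - 7331)/2 = -4 + (½)*(-22755) = -4 - 22755/2 = -22763/2 ≈ -11382.)
c - w = 289/4 - 1*(-22763/2) = 289/4 + 22763/2 = 45815/4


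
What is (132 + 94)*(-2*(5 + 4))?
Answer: -4068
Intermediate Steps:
(132 + 94)*(-2*(5 + 4)) = 226*(-2*9) = 226*(-18) = -4068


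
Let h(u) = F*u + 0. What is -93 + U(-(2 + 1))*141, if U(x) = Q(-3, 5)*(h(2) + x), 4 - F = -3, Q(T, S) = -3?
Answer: -4746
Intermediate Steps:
F = 7 (F = 4 - 1*(-3) = 4 + 3 = 7)
h(u) = 7*u (h(u) = 7*u + 0 = 7*u)
U(x) = -42 - 3*x (U(x) = -3*(7*2 + x) = -3*(14 + x) = -42 - 3*x)
-93 + U(-(2 + 1))*141 = -93 + (-42 - (-3)*(2 + 1))*141 = -93 + (-42 - (-3)*3)*141 = -93 + (-42 - 3*(-3))*141 = -93 + (-42 + 9)*141 = -93 - 33*141 = -93 - 4653 = -4746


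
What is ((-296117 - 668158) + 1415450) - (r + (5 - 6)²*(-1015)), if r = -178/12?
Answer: 2713229/6 ≈ 4.5221e+5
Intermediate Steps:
r = -89/6 (r = -178*1/12 = -89/6 ≈ -14.833)
((-296117 - 668158) + 1415450) - (r + (5 - 6)²*(-1015)) = ((-296117 - 668158) + 1415450) - (-89/6 + (5 - 6)²*(-1015)) = (-964275 + 1415450) - (-89/6 + (-1)²*(-1015)) = 451175 - (-89/6 + 1*(-1015)) = 451175 - (-89/6 - 1015) = 451175 - 1*(-6179/6) = 451175 + 6179/6 = 2713229/6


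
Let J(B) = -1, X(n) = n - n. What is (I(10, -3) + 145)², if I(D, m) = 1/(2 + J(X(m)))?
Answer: 21316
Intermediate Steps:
X(n) = 0
I(D, m) = 1 (I(D, m) = 1/(2 - 1) = 1/1 = 1)
(I(10, -3) + 145)² = (1 + 145)² = 146² = 21316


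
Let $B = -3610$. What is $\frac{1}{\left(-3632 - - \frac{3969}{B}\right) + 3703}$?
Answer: $\frac{3610}{252341} \approx 0.014306$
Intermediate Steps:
$\frac{1}{\left(-3632 - - \frac{3969}{B}\right) + 3703} = \frac{1}{\left(-3632 - - \frac{3969}{-3610}\right) + 3703} = \frac{1}{\left(-3632 - \left(-3969\right) \left(- \frac{1}{3610}\right)\right) + 3703} = \frac{1}{\left(-3632 - \frac{3969}{3610}\right) + 3703} = \frac{1}{- \frac{13115489}{3610} + 3703} = \frac{1}{\frac{252341}{3610}} = \frac{3610}{252341}$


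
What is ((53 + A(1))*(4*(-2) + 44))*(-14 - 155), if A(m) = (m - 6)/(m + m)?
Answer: -307242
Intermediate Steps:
A(m) = (-6 + m)/(2*m) (A(m) = (-6 + m)/((2*m)) = (-6 + m)*(1/(2*m)) = (-6 + m)/(2*m))
((53 + A(1))*(4*(-2) + 44))*(-14 - 155) = ((53 + (1/2)*(-6 + 1)/1)*(4*(-2) + 44))*(-14 - 155) = ((53 + (1/2)*1*(-5))*(-8 + 44))*(-169) = ((53 - 5/2)*36)*(-169) = ((101/2)*36)*(-169) = 1818*(-169) = -307242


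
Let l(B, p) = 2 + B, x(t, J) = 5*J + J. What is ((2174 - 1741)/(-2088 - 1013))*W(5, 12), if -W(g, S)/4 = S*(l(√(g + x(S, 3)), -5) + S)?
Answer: 41568/443 + 20784*√23/3101 ≈ 125.98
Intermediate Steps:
x(t, J) = 6*J
W(g, S) = -4*S*(2 + S + √(18 + g)) (W(g, S) = -4*S*((2 + √(g + 6*3)) + S) = -4*S*((2 + √(g + 18)) + S) = -4*S*((2 + √(18 + g)) + S) = -4*S*(2 + S + √(18 + g)))
((2174 - 1741)/(-2088 - 1013))*W(5, 12) = ((2174 - 1741)/(-2088 - 1013))*(-4*12*(2 + 12 + √(18 + 5))) = (433/(-3101))*(-4*12*(2 + 12 + √23)) = (433*(-1/3101))*(-4*12*(14 + √23)) = -433*(-672 - 48*√23)/3101 = 41568/443 + 20784*√23/3101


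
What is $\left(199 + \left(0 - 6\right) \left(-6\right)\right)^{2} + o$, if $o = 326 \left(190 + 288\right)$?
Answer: $211053$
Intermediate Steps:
$o = 155828$ ($o = 326 \cdot 478 = 155828$)
$\left(199 + \left(0 - 6\right) \left(-6\right)\right)^{2} + o = \left(199 + \left(0 - 6\right) \left(-6\right)\right)^{2} + 155828 = \left(199 - -36\right)^{2} + 155828 = \left(199 + 36\right)^{2} + 155828 = 235^{2} + 155828 = 55225 + 155828 = 211053$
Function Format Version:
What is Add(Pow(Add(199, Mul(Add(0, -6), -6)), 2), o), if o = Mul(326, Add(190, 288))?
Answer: 211053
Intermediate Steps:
o = 155828 (o = Mul(326, 478) = 155828)
Add(Pow(Add(199, Mul(Add(0, -6), -6)), 2), o) = Add(Pow(Add(199, Mul(Add(0, -6), -6)), 2), 155828) = Add(Pow(Add(199, Mul(-6, -6)), 2), 155828) = Add(Pow(Add(199, 36), 2), 155828) = Add(Pow(235, 2), 155828) = Add(55225, 155828) = 211053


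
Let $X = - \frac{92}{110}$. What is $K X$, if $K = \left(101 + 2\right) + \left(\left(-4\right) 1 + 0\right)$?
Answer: $- \frac{414}{5} \approx -82.8$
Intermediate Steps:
$X = - \frac{46}{55}$ ($X = \left(-92\right) \frac{1}{110} = - \frac{46}{55} \approx -0.83636$)
$K = 99$ ($K = 103 + \left(-4 + 0\right) = 103 - 4 = 99$)
$K X = 99 \left(- \frac{46}{55}\right) = - \frac{414}{5}$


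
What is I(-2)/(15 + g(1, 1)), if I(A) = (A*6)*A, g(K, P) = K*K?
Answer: 3/2 ≈ 1.5000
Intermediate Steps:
g(K, P) = K²
I(A) = 6*A² (I(A) = (6*A)*A = 6*A²)
I(-2)/(15 + g(1, 1)) = (6*(-2)²)/(15 + 1²) = (6*4)/(15 + 1) = 24/16 = (1/16)*24 = 3/2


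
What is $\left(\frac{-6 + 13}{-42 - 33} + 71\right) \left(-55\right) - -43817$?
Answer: $\frac{598757}{15} \approx 39917.0$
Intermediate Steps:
$\left(\frac{-6 + 13}{-42 - 33} + 71\right) \left(-55\right) - -43817 = \left(\frac{7}{-75} + 71\right) \left(-55\right) + 43817 = \left(7 \left(- \frac{1}{75}\right) + 71\right) \left(-55\right) + 43817 = \left(- \frac{7}{75} + 71\right) \left(-55\right) + 43817 = \frac{5318}{75} \left(-55\right) + 43817 = - \frac{58498}{15} + 43817 = \frac{598757}{15}$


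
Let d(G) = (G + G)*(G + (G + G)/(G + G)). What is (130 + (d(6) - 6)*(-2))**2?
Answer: 676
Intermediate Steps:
d(G) = 2*G*(1 + G) (d(G) = (2*G)*(G + (2*G)/((2*G))) = (2*G)*(G + (2*G)*(1/(2*G))) = (2*G)*(G + 1) = (2*G)*(1 + G) = 2*G*(1 + G))
(130 + (d(6) - 6)*(-2))**2 = (130 + (2*6*(1 + 6) - 6)*(-2))**2 = (130 + (2*6*7 - 6)*(-2))**2 = (130 + (84 - 6)*(-2))**2 = (130 + 78*(-2))**2 = (130 - 156)**2 = (-26)**2 = 676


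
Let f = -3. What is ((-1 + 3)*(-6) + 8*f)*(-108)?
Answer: 3888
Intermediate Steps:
((-1 + 3)*(-6) + 8*f)*(-108) = ((-1 + 3)*(-6) + 8*(-3))*(-108) = (2*(-6) - 24)*(-108) = (-12 - 24)*(-108) = -36*(-108) = 3888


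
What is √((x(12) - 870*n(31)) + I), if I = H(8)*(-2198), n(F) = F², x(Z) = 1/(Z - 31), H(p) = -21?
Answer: I*√285158251/19 ≈ 888.77*I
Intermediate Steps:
x(Z) = 1/(-31 + Z)
I = 46158 (I = -21*(-2198) = 46158)
√((x(12) - 870*n(31)) + I) = √((1/(-31 + 12) - 870*31²) + 46158) = √((1/(-19) - 870*961) + 46158) = √((-1/19 - 836070) + 46158) = √(-15885331/19 + 46158) = √(-15008329/19) = I*√285158251/19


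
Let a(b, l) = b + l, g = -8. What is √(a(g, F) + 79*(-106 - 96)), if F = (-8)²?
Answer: I*√15902 ≈ 126.1*I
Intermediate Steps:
F = 64
√(a(g, F) + 79*(-106 - 96)) = √((-8 + 64) + 79*(-106 - 96)) = √(56 + 79*(-202)) = √(56 - 15958) = √(-15902) = I*√15902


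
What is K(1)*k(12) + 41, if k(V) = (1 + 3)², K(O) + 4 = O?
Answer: -7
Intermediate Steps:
K(O) = -4 + O
k(V) = 16 (k(V) = 4² = 16)
K(1)*k(12) + 41 = (-4 + 1)*16 + 41 = -3*16 + 41 = -48 + 41 = -7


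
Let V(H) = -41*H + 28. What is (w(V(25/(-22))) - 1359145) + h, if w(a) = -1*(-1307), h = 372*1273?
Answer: -884282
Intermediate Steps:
h = 473556
V(H) = 28 - 41*H
w(a) = 1307
(w(V(25/(-22))) - 1359145) + h = (1307 - 1359145) + 473556 = -1357838 + 473556 = -884282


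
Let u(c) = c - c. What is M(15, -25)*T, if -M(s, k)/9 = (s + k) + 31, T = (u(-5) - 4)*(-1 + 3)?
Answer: 1512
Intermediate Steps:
u(c) = 0
T = -8 (T = (0 - 4)*(-1 + 3) = -4*2 = -8)
M(s, k) = -279 - 9*k - 9*s (M(s, k) = -9*((s + k) + 31) = -9*((k + s) + 31) = -9*(31 + k + s) = -279 - 9*k - 9*s)
M(15, -25)*T = (-279 - 9*(-25) - 9*15)*(-8) = (-279 + 225 - 135)*(-8) = -189*(-8) = 1512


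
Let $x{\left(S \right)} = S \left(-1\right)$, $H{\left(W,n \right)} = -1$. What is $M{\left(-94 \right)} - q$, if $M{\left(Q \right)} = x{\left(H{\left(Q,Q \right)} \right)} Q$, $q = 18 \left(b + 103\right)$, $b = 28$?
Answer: $-2452$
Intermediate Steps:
$x{\left(S \right)} = - S$
$q = 2358$ ($q = 18 \left(28 + 103\right) = 18 \cdot 131 = 2358$)
$M{\left(Q \right)} = Q$ ($M{\left(Q \right)} = \left(-1\right) \left(-1\right) Q = 1 Q = Q$)
$M{\left(-94 \right)} - q = -94 - 2358 = -2452$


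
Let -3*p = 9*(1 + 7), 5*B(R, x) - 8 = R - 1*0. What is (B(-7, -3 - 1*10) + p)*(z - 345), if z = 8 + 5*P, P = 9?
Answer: 34748/5 ≈ 6949.6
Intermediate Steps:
B(R, x) = 8/5 + R/5 (B(R, x) = 8/5 + (R - 1*0)/5 = 8/5 + (R + 0)/5 = 8/5 + R/5)
p = -24 (p = -3*(1 + 7) = -3*8 = -1/3*72 = -24)
z = 53 (z = 8 + 5*9 = 8 + 45 = 53)
(B(-7, -3 - 1*10) + p)*(z - 345) = ((8/5 + (1/5)*(-7)) - 24)*(53 - 345) = ((8/5 - 7/5) - 24)*(-292) = (1/5 - 24)*(-292) = -119/5*(-292) = 34748/5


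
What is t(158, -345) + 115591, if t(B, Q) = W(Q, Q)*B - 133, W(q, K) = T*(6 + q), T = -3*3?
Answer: 597516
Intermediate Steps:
T = -9
W(q, K) = -54 - 9*q (W(q, K) = -9*(6 + q) = -54 - 9*q)
t(B, Q) = -133 + B*(-54 - 9*Q) (t(B, Q) = (-54 - 9*Q)*B - 133 = B*(-54 - 9*Q) - 133 = -133 + B*(-54 - 9*Q))
t(158, -345) + 115591 = (-133 - 9*158*(6 - 345)) + 115591 = (-133 - 9*158*(-339)) + 115591 = (-133 + 482058) + 115591 = 481925 + 115591 = 597516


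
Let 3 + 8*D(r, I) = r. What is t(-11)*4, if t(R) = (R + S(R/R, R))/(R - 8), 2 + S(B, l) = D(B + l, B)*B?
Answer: 117/38 ≈ 3.0789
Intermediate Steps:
D(r, I) = -3/8 + r/8
S(B, l) = -2 + B*(-3/8 + B/8 + l/8) (S(B, l) = -2 + (-3/8 + (B + l)/8)*B = -2 + (-3/8 + (B/8 + l/8))*B = -2 + (-3/8 + B/8 + l/8)*B = -2 + B*(-3/8 + B/8 + l/8))
t(R) = (-9/4 + 9*R/8)/(-8 + R) (t(R) = (R + (-2 + (R/R)*(-3 + R/R + R)/8))/(R - 8) = (R + (-2 + (⅛)*1*(-3 + 1 + R)))/(-8 + R) = (R + (-2 + (⅛)*1*(-2 + R)))/(-8 + R) = (R + (-2 + (-¼ + R/8)))/(-8 + R) = (R + (-9/4 + R/8))/(-8 + R) = (-9/4 + 9*R/8)/(-8 + R))
t(-11)*4 = (9*(-2 - 11)/(8*(-8 - 11)))*4 = ((9/8)*(-13)/(-19))*4 = ((9/8)*(-1/19)*(-13))*4 = (117/152)*4 = 117/38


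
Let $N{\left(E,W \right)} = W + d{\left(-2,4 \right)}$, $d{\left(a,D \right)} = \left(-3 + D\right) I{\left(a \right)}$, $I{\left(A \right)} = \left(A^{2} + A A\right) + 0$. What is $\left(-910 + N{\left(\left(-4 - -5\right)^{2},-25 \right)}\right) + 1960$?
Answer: $1033$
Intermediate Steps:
$I{\left(A \right)} = 2 A^{2}$ ($I{\left(A \right)} = \left(A^{2} + A^{2}\right) + 0 = 2 A^{2} + 0 = 2 A^{2}$)
$d{\left(a,D \right)} = 2 a^{2} \left(-3 + D\right)$ ($d{\left(a,D \right)} = \left(-3 + D\right) 2 a^{2} = 2 a^{2} \left(-3 + D\right)$)
$N{\left(E,W \right)} = 8 + W$ ($N{\left(E,W \right)} = W + 2 \left(-2\right)^{2} \left(-3 + 4\right) = W + 2 \cdot 4 \cdot 1 = W + 8 = 8 + W$)
$\left(-910 + N{\left(\left(-4 - -5\right)^{2},-25 \right)}\right) + 1960 = \left(-910 + \left(8 - 25\right)\right) + 1960 = \left(-910 - 17\right) + 1960 = -927 + 1960 = 1033$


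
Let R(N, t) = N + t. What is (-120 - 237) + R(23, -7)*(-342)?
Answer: -5829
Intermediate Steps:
(-120 - 237) + R(23, -7)*(-342) = (-120 - 237) + (23 - 7)*(-342) = -357 + 16*(-342) = -357 - 5472 = -5829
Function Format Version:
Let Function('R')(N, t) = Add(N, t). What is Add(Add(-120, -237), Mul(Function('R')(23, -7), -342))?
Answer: -5829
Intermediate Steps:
Add(Add(-120, -237), Mul(Function('R')(23, -7), -342)) = Add(Add(-120, -237), Mul(Add(23, -7), -342)) = Add(-357, Mul(16, -342)) = Add(-357, -5472) = -5829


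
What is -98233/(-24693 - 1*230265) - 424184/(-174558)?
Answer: 20882743381/7417493094 ≈ 2.8153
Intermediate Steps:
-98233/(-24693 - 1*230265) - 424184/(-174558) = -98233/(-24693 - 230265) - 424184*(-1/174558) = -98233/(-254958) + 212092/87279 = -98233*(-1/254958) + 212092/87279 = 98233/254958 + 212092/87279 = 20882743381/7417493094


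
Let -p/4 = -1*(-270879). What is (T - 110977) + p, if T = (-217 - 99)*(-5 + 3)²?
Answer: -1195757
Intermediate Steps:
p = -1083516 (p = -(-4)*(-270879) = -4*270879 = -1083516)
T = -1264 (T = -316*(-2)² = -316*4 = -1264)
(T - 110977) + p = (-1264 - 110977) - 1083516 = -112241 - 1083516 = -1195757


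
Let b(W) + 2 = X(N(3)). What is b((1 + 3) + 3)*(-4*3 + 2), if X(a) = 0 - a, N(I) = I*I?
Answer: 110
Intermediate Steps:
N(I) = I**2
X(a) = -a
b(W) = -11 (b(W) = -2 - 1*3**2 = -2 - 1*9 = -2 - 9 = -11)
b((1 + 3) + 3)*(-4*3 + 2) = -11*(-4*3 + 2) = -11*(-12 + 2) = -11*(-10) = 110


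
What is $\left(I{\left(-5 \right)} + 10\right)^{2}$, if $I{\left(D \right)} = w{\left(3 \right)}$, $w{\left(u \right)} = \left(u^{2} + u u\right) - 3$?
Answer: $625$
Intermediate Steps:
$w{\left(u \right)} = -3 + 2 u^{2}$ ($w{\left(u \right)} = \left(u^{2} + u^{2}\right) - 3 = 2 u^{2} - 3 = -3 + 2 u^{2}$)
$I{\left(D \right)} = 15$ ($I{\left(D \right)} = -3 + 2 \cdot 3^{2} = -3 + 2 \cdot 9 = -3 + 18 = 15$)
$\left(I{\left(-5 \right)} + 10\right)^{2} = \left(15 + 10\right)^{2} = 25^{2} = 625$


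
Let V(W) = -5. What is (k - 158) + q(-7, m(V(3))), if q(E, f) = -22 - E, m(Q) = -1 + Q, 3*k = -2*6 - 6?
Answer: -179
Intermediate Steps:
k = -6 (k = (-2*6 - 6)/3 = (-12 - 6)/3 = (1/3)*(-18) = -6)
(k - 158) + q(-7, m(V(3))) = (-6 - 158) + (-22 - 1*(-7)) = -164 + (-22 + 7) = -164 - 15 = -179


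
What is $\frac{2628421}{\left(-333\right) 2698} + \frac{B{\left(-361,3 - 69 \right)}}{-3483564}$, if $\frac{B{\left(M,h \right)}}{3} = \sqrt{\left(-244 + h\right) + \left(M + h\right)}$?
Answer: $- \frac{2628421}{898434} - \frac{i \sqrt{737}}{1161188} \approx -2.9256 - 2.3379 \cdot 10^{-5} i$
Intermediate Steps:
$B{\left(M,h \right)} = 3 \sqrt{-244 + M + 2 h}$ ($B{\left(M,h \right)} = 3 \sqrt{\left(-244 + h\right) + \left(M + h\right)} = 3 \sqrt{-244 + M + 2 h}$)
$\frac{2628421}{\left(-333\right) 2698} + \frac{B{\left(-361,3 - 69 \right)}}{-3483564} = \frac{2628421}{\left(-333\right) 2698} + \frac{3 \sqrt{-244 - 361 + 2 \left(3 - 69\right)}}{-3483564} = \frac{2628421}{-898434} + 3 \sqrt{-244 - 361 + 2 \left(3 - 69\right)} \left(- \frac{1}{3483564}\right) = 2628421 \left(- \frac{1}{898434}\right) + 3 \sqrt{-244 - 361 + 2 \left(-66\right)} \left(- \frac{1}{3483564}\right) = - \frac{2628421}{898434} + 3 \sqrt{-244 - 361 - 132} \left(- \frac{1}{3483564}\right) = - \frac{2628421}{898434} + 3 \sqrt{-737} \left(- \frac{1}{3483564}\right) = - \frac{2628421}{898434} + 3 i \sqrt{737} \left(- \frac{1}{3483564}\right) = - \frac{2628421}{898434} - \frac{i \sqrt{737}}{1161188}$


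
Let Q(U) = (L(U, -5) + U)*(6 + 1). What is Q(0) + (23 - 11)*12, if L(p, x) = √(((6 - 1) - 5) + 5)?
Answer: 144 + 7*√5 ≈ 159.65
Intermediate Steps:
L(p, x) = √5 (L(p, x) = √((5 - 5) + 5) = √(0 + 5) = √5)
Q(U) = 7*U + 7*√5 (Q(U) = (√5 + U)*(6 + 1) = (U + √5)*7 = 7*U + 7*√5)
Q(0) + (23 - 11)*12 = (7*0 + 7*√5) + (23 - 11)*12 = (0 + 7*√5) + 12*12 = 7*√5 + 144 = 144 + 7*√5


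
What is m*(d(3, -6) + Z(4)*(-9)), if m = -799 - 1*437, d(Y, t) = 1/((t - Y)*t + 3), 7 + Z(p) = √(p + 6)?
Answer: -1479904/19 + 11124*√10 ≈ -42713.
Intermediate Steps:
Z(p) = -7 + √(6 + p) (Z(p) = -7 + √(p + 6) = -7 + √(6 + p))
d(Y, t) = 1/(3 + t*(t - Y)) (d(Y, t) = 1/(t*(t - Y) + 3) = 1/(3 + t*(t - Y)))
m = -1236 (m = -799 - 437 = -1236)
m*(d(3, -6) + Z(4)*(-9)) = -1236*(1/(3 + (-6)² - 1*3*(-6)) + (-7 + √(6 + 4))*(-9)) = -1236*(1/(3 + 36 + 18) + (-7 + √10)*(-9)) = -1236*(1/57 + (63 - 9*√10)) = -1236*(3592/57 - 9*√10) = -1479904/19 + 11124*√10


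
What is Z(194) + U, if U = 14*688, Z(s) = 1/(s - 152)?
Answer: 404545/42 ≈ 9632.0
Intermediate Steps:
Z(s) = 1/(-152 + s)
U = 9632
Z(194) + U = 1/(-152 + 194) + 9632 = 1/42 + 9632 = 404545/42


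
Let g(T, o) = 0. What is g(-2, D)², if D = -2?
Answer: 0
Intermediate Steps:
g(-2, D)² = 0² = 0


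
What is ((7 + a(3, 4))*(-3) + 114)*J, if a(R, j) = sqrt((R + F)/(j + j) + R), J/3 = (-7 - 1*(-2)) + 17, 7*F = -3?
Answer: 3348 - 54*sqrt(651)/7 ≈ 3151.2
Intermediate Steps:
F = -3/7 (F = (1/7)*(-3) = -3/7 ≈ -0.42857)
J = 36 (J = 3*((-7 - 1*(-2)) + 17) = 3*((-7 + 2) + 17) = 3*(-5 + 17) = 3*12 = 36)
a(R, j) = sqrt(R + (-3/7 + R)/(2*j)) (a(R, j) = sqrt((R - 3/7)/(j + j) + R) = sqrt((-3/7 + R)/((2*j)) + R) = sqrt((-3/7 + R)*(1/(2*j)) + R) = sqrt((-3/7 + R)/(2*j) + R) = sqrt(R + (-3/7 + R)/(2*j)))
((7 + a(3, 4))*(-3) + 114)*J = ((7 + sqrt(14)*sqrt((-3 + 7*3 + 14*3*4)/4)/14)*(-3) + 114)*36 = ((7 + sqrt(14)*sqrt((-3 + 21 + 168)/4)/14)*(-3) + 114)*36 = ((7 + sqrt(14)*sqrt((1/4)*186)/14)*(-3) + 114)*36 = ((7 + sqrt(14)*sqrt(93/2)/14)*(-3) + 114)*36 = ((7 + sqrt(14)*(sqrt(186)/2)/14)*(-3) + 114)*36 = ((7 + sqrt(651)/14)*(-3) + 114)*36 = ((-21 - 3*sqrt(651)/14) + 114)*36 = (93 - 3*sqrt(651)/14)*36 = 3348 - 54*sqrt(651)/7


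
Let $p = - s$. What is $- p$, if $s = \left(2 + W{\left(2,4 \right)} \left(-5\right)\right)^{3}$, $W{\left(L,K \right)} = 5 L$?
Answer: $-110592$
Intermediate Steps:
$s = -110592$ ($s = \left(2 + 5 \cdot 2 \left(-5\right)\right)^{3} = \left(2 + 10 \left(-5\right)\right)^{3} = \left(2 - 50\right)^{3} = \left(-48\right)^{3} = -110592$)
$p = 110592$ ($p = \left(-1\right) \left(-110592\right) = 110592$)
$- p = \left(-1\right) 110592 = -110592$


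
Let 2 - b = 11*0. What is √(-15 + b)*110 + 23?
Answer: 23 + 110*I*√13 ≈ 23.0 + 396.61*I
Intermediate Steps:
b = 2 (b = 2 - 11*0 = 2 - 1*0 = 2 + 0 = 2)
√(-15 + b)*110 + 23 = √(-15 + 2)*110 + 23 = √(-13)*110 + 23 = (I*√13)*110 + 23 = 110*I*√13 + 23 = 23 + 110*I*√13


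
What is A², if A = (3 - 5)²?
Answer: 16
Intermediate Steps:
A = 4 (A = (-2)² = 4)
A² = 4² = 16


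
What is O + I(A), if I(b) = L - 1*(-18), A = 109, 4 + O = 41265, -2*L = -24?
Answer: 41291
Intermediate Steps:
L = 12 (L = -½*(-24) = 12)
O = 41261 (O = -4 + 41265 = 41261)
I(b) = 30 (I(b) = 12 - 1*(-18) = 12 + 18 = 30)
O + I(A) = 41261 + 30 = 41291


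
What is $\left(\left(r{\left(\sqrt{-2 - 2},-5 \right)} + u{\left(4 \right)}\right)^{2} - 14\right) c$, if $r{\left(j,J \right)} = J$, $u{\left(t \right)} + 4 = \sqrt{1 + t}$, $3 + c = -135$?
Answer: $-9936 + 2484 \sqrt{5} \approx -4381.6$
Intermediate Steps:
$c = -138$ ($c = -3 - 135 = -138$)
$u{\left(t \right)} = -4 + \sqrt{1 + t}$
$\left(\left(r{\left(\sqrt{-2 - 2},-5 \right)} + u{\left(4 \right)}\right)^{2} - 14\right) c = \left(\left(-5 - \left(4 - \sqrt{1 + 4}\right)\right)^{2} - 14\right) \left(-138\right) = \left(\left(-5 - \left(4 - \sqrt{5}\right)\right)^{2} - 14\right) \left(-138\right) = \left(\left(-9 + \sqrt{5}\right)^{2} - 14\right) \left(-138\right) = \left(-14 + \left(-9 + \sqrt{5}\right)^{2}\right) \left(-138\right) = 1932 - 138 \left(-9 + \sqrt{5}\right)^{2}$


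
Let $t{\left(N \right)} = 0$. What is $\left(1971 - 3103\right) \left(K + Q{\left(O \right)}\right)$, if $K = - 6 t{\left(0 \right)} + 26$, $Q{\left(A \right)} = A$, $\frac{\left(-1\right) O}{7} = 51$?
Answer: $374692$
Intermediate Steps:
$O = -357$ ($O = \left(-7\right) 51 = -357$)
$K = 26$ ($K = \left(-6\right) 0 + 26 = 0 + 26 = 26$)
$\left(1971 - 3103\right) \left(K + Q{\left(O \right)}\right) = \left(1971 - 3103\right) \left(26 - 357\right) = \left(-1132\right) \left(-331\right) = 374692$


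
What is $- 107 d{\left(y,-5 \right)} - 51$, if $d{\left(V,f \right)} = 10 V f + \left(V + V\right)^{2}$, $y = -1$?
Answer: $-5829$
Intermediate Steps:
$d{\left(V,f \right)} = 4 V^{2} + 10 V f$ ($d{\left(V,f \right)} = 10 V f + \left(2 V\right)^{2} = 10 V f + 4 V^{2} = 4 V^{2} + 10 V f$)
$- 107 d{\left(y,-5 \right)} - 51 = - 107 \cdot 2 \left(-1\right) \left(2 \left(-1\right) + 5 \left(-5\right)\right) - 51 = - 107 \cdot 2 \left(-1\right) \left(-2 - 25\right) - 51 = - 107 \cdot 2 \left(-1\right) \left(-27\right) - 51 = \left(-107\right) 54 - 51 = -5778 - 51 = -5829$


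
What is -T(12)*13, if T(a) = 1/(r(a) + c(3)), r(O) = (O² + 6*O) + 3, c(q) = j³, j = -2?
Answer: -13/211 ≈ -0.061611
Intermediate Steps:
c(q) = -8 (c(q) = (-2)³ = -8)
r(O) = 3 + O² + 6*O
T(a) = 1/(-5 + a² + 6*a) (T(a) = 1/((3 + a² + 6*a) - 8) = 1/(-5 + a² + 6*a))
-T(12)*13 = -1/(-5 + 12² + 6*12)*13 = -1/(-5 + 144 + 72)*13 = -1/211*13 = -13/211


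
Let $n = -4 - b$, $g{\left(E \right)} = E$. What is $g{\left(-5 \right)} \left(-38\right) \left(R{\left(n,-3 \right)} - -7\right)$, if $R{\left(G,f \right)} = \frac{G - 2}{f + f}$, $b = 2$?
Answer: $\frac{4750}{3} \approx 1583.3$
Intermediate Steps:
$n = -6$ ($n = -4 - 2 = -6$)
$R{\left(G,f \right)} = \frac{-2 + G}{2 f}$
$g{\left(-5 \right)} \left(-38\right) \left(R{\left(n,-3 \right)} - -7\right) = \left(-5\right) \left(-38\right) \left(\frac{-2 - 6}{2 \left(-3\right)} - -7\right) = 190 \left(\frac{1}{2} \left(- \frac{1}{3}\right) \left(-8\right) + 7\right) = 190 \left(\frac{4}{3} + 7\right) = 190 \cdot \frac{25}{3} = \frac{4750}{3}$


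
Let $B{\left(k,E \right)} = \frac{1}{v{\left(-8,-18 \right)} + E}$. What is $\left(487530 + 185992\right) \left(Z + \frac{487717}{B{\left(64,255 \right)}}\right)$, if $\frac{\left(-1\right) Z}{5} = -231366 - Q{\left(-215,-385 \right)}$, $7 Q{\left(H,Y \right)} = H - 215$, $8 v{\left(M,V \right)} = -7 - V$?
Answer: $\frac{2379862456451489}{28} \approx 8.4995 \cdot 10^{13}$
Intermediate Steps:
$v{\left(M,V \right)} = - \frac{7}{8} - \frac{V}{8}$ ($v{\left(M,V \right)} = \frac{-7 - V}{8} = - \frac{7}{8} - \frac{V}{8}$)
$Q{\left(H,Y \right)} = - \frac{215}{7} + \frac{H}{7}$ ($Q{\left(H,Y \right)} = \frac{H - 215}{7} = \frac{-215 + H}{7} = - \frac{215}{7} + \frac{H}{7}$)
$B{\left(k,E \right)} = \frac{1}{\frac{11}{8} + E}$ ($B{\left(k,E \right)} = \frac{1}{\left(- \frac{7}{8} - - \frac{9}{4}\right) + E} = \frac{1}{\left(- \frac{7}{8} + \frac{9}{4}\right) + E} = \frac{1}{\frac{11}{8} + E}$)
$Z = \frac{8095660}{7}$ ($Z = - 5 \left(-231366 - \left(- \frac{215}{7} + \frac{1}{7} \left(-215\right)\right)\right) = - 5 \left(-231366 - \left(- \frac{215}{7} - \frac{215}{7}\right)\right) = - 5 \left(-231366 - - \frac{430}{7}\right) = - 5 \left(-231366 + \frac{430}{7}\right) = \left(-5\right) \left(- \frac{1619132}{7}\right) = \frac{8095660}{7} \approx 1.1565 \cdot 10^{6}$)
$\left(487530 + 185992\right) \left(Z + \frac{487717}{B{\left(64,255 \right)}}\right) = \left(487530 + 185992\right) \left(\frac{8095660}{7} + \frac{487717}{8 \frac{1}{11 + 8 \cdot 255}}\right) = 673522 \left(\frac{8095660}{7} + \frac{487717}{8 \frac{1}{11 + 2040}}\right) = 673522 \left(\frac{8095660}{7} + \frac{487717}{8 \cdot \frac{1}{2051}}\right) = 673522 \left(\frac{8095660}{7} + \frac{487717}{\frac{8}{2051}}\right) = 673522 \left(\frac{8095660}{7} + 487717 \cdot \frac{2051}{8}\right) = 673522 \left(\frac{8095660}{7} + \frac{1000307567}{8}\right) = 673522 \cdot \frac{7066918249}{56} = \frac{2379862456451489}{28}$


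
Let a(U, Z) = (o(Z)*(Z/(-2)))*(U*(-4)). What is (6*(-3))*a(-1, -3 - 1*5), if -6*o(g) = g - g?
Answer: 0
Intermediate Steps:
o(g) = 0 (o(g) = -(g - g)/6 = -1/6*0 = 0)
a(U, Z) = 0 (a(U, Z) = (0*(Z/(-2)))*(U*(-4)) = (0*(Z*(-1/2)))*(-4*U) = (0*(-Z/2))*(-4*U) = 0*(-4*U) = 0)
(6*(-3))*a(-1, -3 - 1*5) = (6*(-3))*0 = -18*0 = 0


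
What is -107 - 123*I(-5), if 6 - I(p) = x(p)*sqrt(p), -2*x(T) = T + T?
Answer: -845 + 615*I*sqrt(5) ≈ -845.0 + 1375.2*I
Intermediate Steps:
x(T) = -T (x(T) = -(T + T)/2 = -T)
I(p) = 6 + p**(3/2) (I(p) = 6 - (-p)*sqrt(p) = 6 - (-1)*p**(3/2) = 6 + p**(3/2))
-107 - 123*I(-5) = -107 - 123*(6 + (-5)**(3/2)) = -107 - 123*(6 - 5*I*sqrt(5)) = -107 + (-738 + 615*I*sqrt(5)) = -845 + 615*I*sqrt(5)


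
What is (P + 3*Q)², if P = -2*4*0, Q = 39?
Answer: 13689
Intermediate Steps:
P = 0 (P = -8*0 = 0)
(P + 3*Q)² = (0 + 3*39)² = (0 + 117)² = 117² = 13689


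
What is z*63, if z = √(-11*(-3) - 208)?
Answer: 315*I*√7 ≈ 833.41*I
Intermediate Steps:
z = 5*I*√7 (z = √(33 - 208) = √(-175) = 5*I*√7 ≈ 13.229*I)
z*63 = (5*I*√7)*63 = 315*I*√7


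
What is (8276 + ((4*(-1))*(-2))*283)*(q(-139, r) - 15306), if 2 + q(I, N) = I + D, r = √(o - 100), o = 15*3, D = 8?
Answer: -162727060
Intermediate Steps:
o = 45
r = I*√55 (r = √(45 - 100) = √(-55) = I*√55 ≈ 7.4162*I)
q(I, N) = 6 + I (q(I, N) = -2 + (I + 8) = -2 + (8 + I) = 6 + I)
(8276 + ((4*(-1))*(-2))*283)*(q(-139, r) - 15306) = (8276 + ((4*(-1))*(-2))*283)*((6 - 139) - 15306) = (8276 - 4*(-2)*283)*(-133 - 15306) = (8276 + 8*283)*(-15439) = (8276 + 2264)*(-15439) = 10540*(-15439) = -162727060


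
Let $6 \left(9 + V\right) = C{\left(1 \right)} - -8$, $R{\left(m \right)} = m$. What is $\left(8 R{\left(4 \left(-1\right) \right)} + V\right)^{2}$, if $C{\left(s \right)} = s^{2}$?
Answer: $\frac{6241}{4} \approx 1560.3$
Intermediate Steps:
$V = - \frac{15}{2}$ ($V = -9 + \frac{1^{2} - -8}{6} = -9 + \frac{1 + 8}{6} = -9 + \frac{1}{6} \cdot 9 = -9 + \frac{3}{2} = - \frac{15}{2} \approx -7.5$)
$\left(8 R{\left(4 \left(-1\right) \right)} + V\right)^{2} = \left(8 \cdot 4 \left(-1\right) - \frac{15}{2}\right)^{2} = \left(8 \left(-4\right) - \frac{15}{2}\right)^{2} = \left(-32 - \frac{15}{2}\right)^{2} = \left(- \frac{79}{2}\right)^{2} = \frac{6241}{4}$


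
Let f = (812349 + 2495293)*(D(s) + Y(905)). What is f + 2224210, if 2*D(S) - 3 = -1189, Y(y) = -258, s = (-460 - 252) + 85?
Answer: -2812579132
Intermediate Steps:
s = -627 (s = -712 + 85 = -627)
D(S) = -593 (D(S) = 3/2 + (½)*(-1189) = 3/2 - 1189/2 = -593)
f = -2814803342 (f = (812349 + 2495293)*(-593 - 258) = 3307642*(-851) = -2814803342)
f + 2224210 = -2814803342 + 2224210 = -2812579132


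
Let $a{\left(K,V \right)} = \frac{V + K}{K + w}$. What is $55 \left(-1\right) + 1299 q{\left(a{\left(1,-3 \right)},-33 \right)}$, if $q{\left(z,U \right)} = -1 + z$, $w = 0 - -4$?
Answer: $- \frac{9368}{5} \approx -1873.6$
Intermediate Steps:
$w = 4$ ($w = 0 + 4 = 4$)
$a{\left(K,V \right)} = \frac{K + V}{4 + K}$ ($a{\left(K,V \right)} = \frac{V + K}{K + 4} = \frac{K + V}{4 + K}$)
$55 \left(-1\right) + 1299 q{\left(a{\left(1,-3 \right)},-33 \right)} = 55 \left(-1\right) + 1299 \left(-1 + \frac{1 - 3}{4 + 1}\right) = -55 + 1299 \left(-1 + \frac{1}{5} \left(-2\right)\right) = -55 + 1299 \left(-1 - \frac{2}{5}\right) = -55 + 1299 \left(- \frac{7}{5}\right) = -55 - \frac{9093}{5} = - \frac{9368}{5}$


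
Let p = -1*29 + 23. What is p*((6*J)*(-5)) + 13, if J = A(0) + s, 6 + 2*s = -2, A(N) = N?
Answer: -707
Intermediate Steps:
s = -4 (s = -3 + (½)*(-2) = -3 - 1 = -4)
J = -4 (J = 0 - 4 = -4)
p = -6 (p = -29 + 23 = -6)
p*((6*J)*(-5)) + 13 = -6*6*(-4)*(-5) + 13 = -(-144)*(-5) + 13 = -6*120 + 13 = -720 + 13 = -707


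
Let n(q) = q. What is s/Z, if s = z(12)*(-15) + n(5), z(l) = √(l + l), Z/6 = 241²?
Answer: 5/348486 - 5*√6/58081 ≈ -0.00019652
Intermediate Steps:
Z = 348486 (Z = 6*241² = 6*58081 = 348486)
z(l) = √2*√l (z(l) = √(2*l) = √2*√l)
s = 5 - 30*√6 (s = (√2*√12)*(-15) + 5 = (√2*(2*√3))*(-15) + 5 = (2*√6)*(-15) + 5 = -30*√6 + 5 = 5 - 30*√6 ≈ -68.485)
s/Z = (5 - 30*√6)/348486 = (5 - 30*√6)*(1/348486) = 5/348486 - 5*√6/58081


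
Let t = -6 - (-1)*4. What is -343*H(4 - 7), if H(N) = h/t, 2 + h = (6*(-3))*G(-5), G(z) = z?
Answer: 15092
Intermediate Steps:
t = -2 (t = -6 - 1*(-4) = -6 + 4 = -2)
h = 88 (h = -2 + (6*(-3))*(-5) = -2 - 18*(-5) = -2 + 90 = 88)
H(N) = -44 (H(N) = 88/(-2) = 88*(-½) = -44)
-343*H(4 - 7) = -343*(-44) = 15092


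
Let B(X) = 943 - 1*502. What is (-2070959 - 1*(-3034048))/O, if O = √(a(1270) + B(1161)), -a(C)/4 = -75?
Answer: 963089*√741/741 ≈ 35380.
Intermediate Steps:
a(C) = 300 (a(C) = -4*(-75) = 300)
B(X) = 441 (B(X) = 943 - 502 = 441)
O = √741 (O = √(300 + 441) = √741 ≈ 27.221)
(-2070959 - 1*(-3034048))/O = (-2070959 - 1*(-3034048))/(√741) = (-2070959 + 3034048)*(√741/741) = 963089*(√741/741) = 963089*√741/741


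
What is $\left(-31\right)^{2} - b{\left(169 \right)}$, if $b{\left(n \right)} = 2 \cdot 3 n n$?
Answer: $-170405$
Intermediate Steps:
$b{\left(n \right)} = 6 n^{2}$ ($b{\left(n \right)} = 6 n n = 6 n^{2}$)
$\left(-31\right)^{2} - b{\left(169 \right)} = \left(-31\right)^{2} - 6 \cdot 169^{2} = 961 - 6 \cdot 28561 = 961 - 171366 = -170405$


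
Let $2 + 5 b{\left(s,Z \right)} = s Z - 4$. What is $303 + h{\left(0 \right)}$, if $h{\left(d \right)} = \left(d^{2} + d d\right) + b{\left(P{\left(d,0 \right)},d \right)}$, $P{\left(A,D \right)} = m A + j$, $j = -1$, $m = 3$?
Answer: $\frac{1509}{5} \approx 301.8$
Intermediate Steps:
$P{\left(A,D \right)} = -1 + 3 A$ ($P{\left(A,D \right)} = 3 A - 1 = -1 + 3 A$)
$b{\left(s,Z \right)} = - \frac{6}{5} + \frac{Z s}{5}$ ($b{\left(s,Z \right)} = - \frac{2}{5} + \frac{s Z - 4}{5} = - \frac{2}{5} + \frac{Z s - 4}{5} = - \frac{2}{5} + \frac{-4 + Z s}{5} = - \frac{2}{5} + \left(- \frac{4}{5} + \frac{Z s}{5}\right) = - \frac{6}{5} + \frac{Z s}{5}$)
$h{\left(d \right)} = - \frac{6}{5} + 2 d^{2} + \frac{d \left(-1 + 3 d\right)}{5}$ ($h{\left(d \right)} = \left(d^{2} + d d\right) + \left(- \frac{6}{5} + \frac{d \left(-1 + 3 d\right)}{5}\right) = \left(d^{2} + d^{2}\right) + \left(- \frac{6}{5} + \frac{d \left(-1 + 3 d\right)}{5}\right) = 2 d^{2} + \left(- \frac{6}{5} + \frac{d \left(-1 + 3 d\right)}{5}\right) = - \frac{6}{5} + 2 d^{2} + \frac{d \left(-1 + 3 d\right)}{5}$)
$303 + h{\left(0 \right)} = 303 - \left(\frac{6}{5} - \frac{13 \cdot 0^{2}}{5}\right) = 303 + \left(- \frac{6}{5} + 0 + \frac{13}{5} \cdot 0\right) = 303 + \left(- \frac{6}{5} + 0 + 0\right) = 303 - \frac{6}{5} = \frac{1509}{5}$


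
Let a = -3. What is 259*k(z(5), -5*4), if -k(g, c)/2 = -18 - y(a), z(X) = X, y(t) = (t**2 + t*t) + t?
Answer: 17094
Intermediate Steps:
y(t) = t + 2*t**2 (y(t) = (t**2 + t**2) + t = 2*t**2 + t = t + 2*t**2)
k(g, c) = 66 (k(g, c) = -2*(-18 - (-3)*(1 + 2*(-3))) = -2*(-18 - (-3)*(1 - 6)) = -2*(-18 - (-3)*(-5)) = -2*(-18 - 1*15) = -2*(-18 - 15) = -2*(-33) = 66)
259*k(z(5), -5*4) = 259*66 = 17094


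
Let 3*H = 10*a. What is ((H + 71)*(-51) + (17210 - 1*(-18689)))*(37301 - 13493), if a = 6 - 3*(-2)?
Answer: 719906304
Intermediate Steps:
a = 12 (a = 6 + 6 = 12)
H = 40 (H = (10*12)/3 = (1/3)*120 = 40)
((H + 71)*(-51) + (17210 - 1*(-18689)))*(37301 - 13493) = ((40 + 71)*(-51) + (17210 - 1*(-18689)))*(37301 - 13493) = (111*(-51) + (17210 + 18689))*23808 = (-5661 + 35899)*23808 = 30238*23808 = 719906304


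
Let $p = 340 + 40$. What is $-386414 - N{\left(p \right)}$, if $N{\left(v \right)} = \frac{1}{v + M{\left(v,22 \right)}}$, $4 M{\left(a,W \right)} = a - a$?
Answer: $- \frac{146837321}{380} \approx -3.8641 \cdot 10^{5}$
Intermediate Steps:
$p = 380$
$M{\left(a,W \right)} = 0$ ($M{\left(a,W \right)} = \frac{a - a}{4} = \frac{1}{4} \cdot 0 = 0$)
$N{\left(v \right)} = \frac{1}{v}$ ($N{\left(v \right)} = \frac{1}{v + 0} = \frac{1}{v}$)
$-386414 - N{\left(p \right)} = -386414 - \frac{1}{380} = - \frac{146837321}{380}$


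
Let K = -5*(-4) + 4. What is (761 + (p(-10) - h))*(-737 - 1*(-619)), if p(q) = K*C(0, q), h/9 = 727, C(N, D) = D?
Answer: 710596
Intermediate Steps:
h = 6543 (h = 9*727 = 6543)
K = 24 (K = 20 + 4 = 24)
p(q) = 24*q
(761 + (p(-10) - h))*(-737 - 1*(-619)) = (761 + (24*(-10) - 1*6543))*(-737 - 1*(-619)) = (761 + (-240 - 6543))*(-737 + 619) = (761 - 6783)*(-118) = -6022*(-118) = 710596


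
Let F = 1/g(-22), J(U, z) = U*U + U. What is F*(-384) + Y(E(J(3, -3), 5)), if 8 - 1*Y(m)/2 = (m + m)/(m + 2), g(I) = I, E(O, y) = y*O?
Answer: 10088/341 ≈ 29.584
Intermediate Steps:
J(U, z) = U + U**2 (J(U, z) = U**2 + U = U + U**2)
E(O, y) = O*y
Y(m) = 16 - 4*m/(2 + m) (Y(m) = 16 - 2*(m + m)/(m + 2) = 16 - 2*2*m/(2 + m) = 16 - 4*m/(2 + m))
F = -1/22 (F = 1/(-22) = -1/22 ≈ -0.045455)
F*(-384) + Y(E(J(3, -3), 5)) = -1/22*(-384) + 4*(8 + 3*((3*(1 + 3))*5))/(2 + (3*(1 + 3))*5) = 192/11 + 4*(8 + 3*((3*4)*5))/(2 + (3*4)*5) = 192/11 + 4*(8 + 3*(12*5))/(2 + 12*5) = 192/11 + 4*(8 + 3*60)/(2 + 60) = 192/11 + 4*(8 + 180)/62 = 192/11 + 4*(1/62)*188 = 192/11 + 376/31 = 10088/341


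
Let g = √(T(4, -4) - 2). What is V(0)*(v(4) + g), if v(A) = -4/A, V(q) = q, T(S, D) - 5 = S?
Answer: 0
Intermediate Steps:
T(S, D) = 5 + S
g = √7 (g = √((5 + 4) - 2) = √(9 - 2) = √7 ≈ 2.6458)
V(0)*(v(4) + g) = 0*(-4/4 + √7) = 0*(-4*¼ + √7) = 0*(-1 + √7) = 0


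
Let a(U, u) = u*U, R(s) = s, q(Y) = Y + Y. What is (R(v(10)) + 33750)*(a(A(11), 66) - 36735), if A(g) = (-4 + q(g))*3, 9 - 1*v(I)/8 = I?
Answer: -1119255882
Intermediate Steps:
v(I) = 72 - 8*I
q(Y) = 2*Y
A(g) = -12 + 6*g (A(g) = (-4 + 2*g)*3 = -12 + 6*g)
a(U, u) = U*u
(R(v(10)) + 33750)*(a(A(11), 66) - 36735) = ((72 - 8*10) + 33750)*((-12 + 6*11)*66 - 36735) = ((72 - 80) + 33750)*((-12 + 66)*66 - 36735) = (-8 + 33750)*(54*66 - 36735) = 33742*(3564 - 36735) = 33742*(-33171) = -1119255882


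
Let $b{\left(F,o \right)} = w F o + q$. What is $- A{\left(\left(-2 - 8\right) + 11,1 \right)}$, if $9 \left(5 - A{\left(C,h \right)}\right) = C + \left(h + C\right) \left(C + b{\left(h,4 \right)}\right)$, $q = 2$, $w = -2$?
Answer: $-6$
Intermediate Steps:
$b{\left(F,o \right)} = 2 - 2 F o$ ($b{\left(F,o \right)} = - 2 F o + 2 = 2 - 2 F o$)
$A{\left(C,h \right)} = 5 - \frac{C}{9} - \frac{\left(C + h\right) \left(2 + C - 8 h\right)}{9}$ ($A{\left(C,h \right)} = 5 - \frac{C + \left(h + C\right) \left(C - \left(-2 + 2 h 4\right)\right)}{9} = 5 - \frac{C + \left(C + h\right) \left(C - \left(-2 + 8 h\right)\right)}{9} = 5 - \frac{C + \left(C + h\right) \left(2 + C - 8 h\right)}{9} = 5 - \left(\frac{C}{9} + \frac{\left(C + h\right) \left(2 + C - 8 h\right)}{9}\right) = 5 - \frac{C}{9} - \frac{\left(C + h\right) \left(2 + C - 8 h\right)}{9}$)
$- A{\left(\left(-2 - 8\right) + 11,1 \right)} = - (5 - \frac{2}{9} - \frac{\left(-2 - 8\right) + 11}{3} - \frac{\left(\left(-2 - 8\right) + 11\right)^{2}}{9} + \frac{8 \cdot 1^{2}}{9} + \frac{7}{9} \left(\left(-2 - 8\right) + 11\right) 1) = - (5 - \frac{2}{9} - \frac{-10 + 11}{3} - \frac{\left(-10 + 11\right)^{2}}{9} + \frac{8}{9} \cdot 1 + \frac{7}{9} \left(-10 + 11\right) 1) = - (5 - \frac{2}{9} - \frac{1}{3} - \frac{1^{2}}{9} + \frac{8}{9} + \frac{7}{9} \cdot 1 \cdot 1) = - (5 - \frac{2}{9} - \frac{1}{3} - \frac{1}{9} + \frac{8}{9} + \frac{7}{9}) = \left(-1\right) 6 = -6$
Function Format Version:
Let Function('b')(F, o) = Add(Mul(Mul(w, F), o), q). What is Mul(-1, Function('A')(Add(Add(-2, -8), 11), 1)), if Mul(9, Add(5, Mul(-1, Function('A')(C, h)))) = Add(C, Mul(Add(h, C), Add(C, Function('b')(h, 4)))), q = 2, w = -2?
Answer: -6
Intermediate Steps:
Function('b')(F, o) = Add(2, Mul(-2, F, o)) (Function('b')(F, o) = Add(Mul(Mul(-2, F), o), 2) = Add(Mul(-2, F, o), 2) = Add(2, Mul(-2, F, o)))
Function('A')(C, h) = Add(5, Mul(Rational(-1, 9), C), Mul(Rational(-1, 9), Add(C, h), Add(2, C, Mul(-8, h)))) (Function('A')(C, h) = Add(5, Mul(Rational(-1, 9), Add(C, Mul(Add(h, C), Add(C, Add(2, Mul(-2, h, 4))))))) = Add(5, Mul(Rational(-1, 9), Add(C, Mul(Add(C, h), Add(C, Add(2, Mul(-8, h))))))) = Add(5, Mul(Rational(-1, 9), Add(C, Mul(Add(C, h), Add(2, C, Mul(-8, h)))))) = Add(5, Add(Mul(Rational(-1, 9), C), Mul(Rational(-1, 9), Add(C, h), Add(2, C, Mul(-8, h))))) = Add(5, Mul(Rational(-1, 9), C), Mul(Rational(-1, 9), Add(C, h), Add(2, C, Mul(-8, h)))))
Mul(-1, Function('A')(Add(Add(-2, -8), 11), 1)) = Mul(-1, Add(5, Mul(Rational(-2, 9), 1), Mul(Rational(-1, 3), Add(Add(-2, -8), 11)), Mul(Rational(-1, 9), Pow(Add(Add(-2, -8), 11), 2)), Mul(Rational(8, 9), Pow(1, 2)), Mul(Rational(7, 9), Add(Add(-2, -8), 11), 1))) = Mul(-1, Add(5, Rational(-2, 9), Mul(Rational(-1, 3), Add(-10, 11)), Mul(Rational(-1, 9), Pow(Add(-10, 11), 2)), Mul(Rational(8, 9), 1), Mul(Rational(7, 9), Add(-10, 11), 1))) = Mul(-1, Add(5, Rational(-2, 9), Mul(Rational(-1, 3), 1), Mul(Rational(-1, 9), Pow(1, 2)), Rational(8, 9), Mul(Rational(7, 9), 1, 1))) = Mul(-1, Add(5, Rational(-2, 9), Rational(-1, 3), Mul(Rational(-1, 9), 1), Rational(8, 9), Rational(7, 9))) = Mul(-1, Add(5, Rational(-2, 9), Rational(-1, 3), Rational(-1, 9), Rational(8, 9), Rational(7, 9))) = Mul(-1, 6) = -6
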